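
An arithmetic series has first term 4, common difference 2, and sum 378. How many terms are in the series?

Using S = n/2 × [2a + (n-1)d]
378 = n/2 × [2(4) + (n-1)(2)]
378 = n/2 × [8 + 2n - 2]
756 = n × [6 + 2n]
2n² + (6)n - 756 = 0
Discriminant: Δ = (6)² - 4(2)(-756) = 36 + 6048 = 6084
√Δ = 78
n = [-(6) + √Δ] / (2·2) = (-6 + 78) / 4 = 72 / 4 = 18
(The negative root is discarded since n must be a positive integer.)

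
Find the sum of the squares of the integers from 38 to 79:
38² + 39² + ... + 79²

Use ∑_{k=1}^{n} k² = n(n+1)(2n+1)/6, then subtract the first 37 terms.
∑_{k=1}^{79} k² = 79×80×159/6 = 167480
∑_{k=1}^{37} k² = 37×38×75/6 = 17575
∑_{k=38}^{79} k² = 167480 - 17575 = 149905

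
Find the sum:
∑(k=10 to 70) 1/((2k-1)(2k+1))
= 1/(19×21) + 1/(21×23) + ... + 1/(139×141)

Partial fractions: 1/((2k-1)(2k+1)) = (1/2)[1/(2k-1) - 1/(2k+1)]
The series telescopes:
= (1/2)[1/19 - 1/141]
= 61/2679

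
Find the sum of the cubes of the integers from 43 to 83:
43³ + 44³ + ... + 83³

Use ∑_{k=1}^{n} k³ = [n(n+1)/2]², then subtract the first 42 terms.
∑_{k=1}^{83} k³ = [83×84/2]² = 3486² = 12152196
∑_{k=1}^{42} k³ = [42×43/2]² = 903² = 815409
∑_{k=43}^{83} k³ = 12152196 - 815409 = 11336787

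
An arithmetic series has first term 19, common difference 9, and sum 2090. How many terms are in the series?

Using S = n/2 × [2a + (n-1)d]
2090 = n/2 × [2(19) + (n-1)(9)]
2090 = n/2 × [38 + 9n - 9]
4180 = n × [29 + 9n]
9n² + (29)n - 4180 = 0
Discriminant: Δ = (29)² - 4(9)(-4180) = 841 + 150480 = 151321
√Δ = 389
n = [-(29) + √Δ] / (2·9) = (-29 + 389) / 18 = 360 / 18 = 20
(The negative root is discarded since n must be a positive integer.)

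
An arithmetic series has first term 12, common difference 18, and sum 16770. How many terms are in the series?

Using S = n/2 × [2a + (n-1)d]
16770 = n/2 × [2(12) + (n-1)(18)]
16770 = n/2 × [24 + 18n - 18]
33540 = n × [6 + 18n]
18n² + (6)n - 33540 = 0
Discriminant: Δ = (6)² - 4(18)(-33540) = 36 + 2414880 = 2414916
√Δ = 1554
n = [-(6) + √Δ] / (2·18) = (-6 + 1554) / 36 = 1548 / 36 = 43
(The negative root is discarded since n must be a positive integer.)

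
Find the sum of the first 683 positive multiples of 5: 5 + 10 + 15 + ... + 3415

Factor out 5: = 5(1 + 2 + ... + 683) = 5 × n(n+1)/2
= 5 × 683×684/2
= 5 × 233586
= 1167930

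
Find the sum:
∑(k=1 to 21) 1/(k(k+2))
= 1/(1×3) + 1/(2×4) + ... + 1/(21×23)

Partial fractions: 1/(k(k+2)) = (1/2)[1/k - 1/(k+2)]
Telescoping leaves the first two and last two terms:
= (1/2)[1/1 + 1/2 - 1/22 - 1/23]
= 357/506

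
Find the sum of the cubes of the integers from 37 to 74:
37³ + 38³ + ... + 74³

Use ∑_{k=1}^{n} k³ = [n(n+1)/2]², then subtract the first 36 terms.
∑_{k=1}^{74} k³ = [74×75/2]² = 2775² = 7700625
∑_{k=1}^{36} k³ = [36×37/2]² = 666² = 443556
∑_{k=37}^{74} k³ = 7700625 - 443556 = 7257069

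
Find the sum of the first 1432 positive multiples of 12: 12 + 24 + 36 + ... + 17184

Factor out 12: = 12(1 + 2 + ... + 1432) = 12 × n(n+1)/2
= 12 × 1432×1433/2
= 12 × 1026028
= 12312336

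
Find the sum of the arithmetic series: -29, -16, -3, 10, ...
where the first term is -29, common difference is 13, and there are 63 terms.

Sₙ = n/2 × (first + last)
Last term = a + (n-1)d = -29 + (63-1)×13 = 777
S_63 = 63/2 × (-29 + 777)
S_63 = 63/2 × 748 = 23562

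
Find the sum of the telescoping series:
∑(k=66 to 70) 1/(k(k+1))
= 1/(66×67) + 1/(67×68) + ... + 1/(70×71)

Partial fractions: 1/(k(k+1)) = 1/k - 1/(k+1)
The series telescopes:
= (1/66 - 1/67) + (1/67 - 1/68) + ... + (1/70 - 1/71)
= 1/66 - 1/71
= 5/4686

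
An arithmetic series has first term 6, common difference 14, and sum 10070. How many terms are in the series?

Using S = n/2 × [2a + (n-1)d]
10070 = n/2 × [2(6) + (n-1)(14)]
10070 = n/2 × [12 + 14n - 14]
20140 = n × [-2 + 14n]
14n² + (-2)n - 20140 = 0
Discriminant: Δ = (-2)² - 4(14)(-20140) = 4 + 1127840 = 1127844
√Δ = 1062
n = [-(-2) + √Δ] / (2·14) = (2 + 1062) / 28 = 1064 / 28 = 38
(The negative root is discarded since n must be a positive integer.)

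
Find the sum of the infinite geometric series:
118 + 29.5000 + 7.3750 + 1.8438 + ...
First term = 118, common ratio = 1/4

For |r| < 1, S = a / (1 - r)
S = 118 / (1 - (1/4))
S = 118 / (3/4)
S = 472/3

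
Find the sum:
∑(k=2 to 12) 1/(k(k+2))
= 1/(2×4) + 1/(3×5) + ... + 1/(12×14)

Partial fractions: 1/(k(k+2)) = (1/2)[1/k - 1/(k+2)]
Telescoping leaves the first two and last two terms:
= (1/2)[1/2 + 1/3 - 1/13 - 1/14]
= 187/546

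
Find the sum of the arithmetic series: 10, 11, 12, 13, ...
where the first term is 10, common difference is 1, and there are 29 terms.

Sₙ = n/2 × (first + last)
Last term = a + (n-1)d = 10 + (29-1)×1 = 38
S_29 = 29/2 × (10 + 38)
S_29 = 29/2 × 48 = 696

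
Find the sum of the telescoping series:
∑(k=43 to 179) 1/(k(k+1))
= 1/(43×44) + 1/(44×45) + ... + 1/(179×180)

Partial fractions: 1/(k(k+1)) = 1/k - 1/(k+1)
The series telescopes:
= (1/43 - 1/44) + (1/44 - 1/45) + ... + (1/179 - 1/180)
= 1/43 - 1/180
= 137/7740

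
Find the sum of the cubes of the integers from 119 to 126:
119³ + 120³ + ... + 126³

Use ∑_{k=1}^{n} k³ = [n(n+1)/2]², then subtract the first 118 terms.
∑_{k=1}^{126} k³ = [126×127/2]² = 8001² = 64016001
∑_{k=1}^{118} k³ = [118×119/2]² = 7021² = 49294441
∑_{k=119}^{126} k³ = 64016001 - 49294441 = 14721560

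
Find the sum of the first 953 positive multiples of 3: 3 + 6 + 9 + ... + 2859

Factor out 3: = 3(1 + 2 + ... + 953) = 3 × n(n+1)/2
= 3 × 953×954/2
= 3 × 454581
= 1363743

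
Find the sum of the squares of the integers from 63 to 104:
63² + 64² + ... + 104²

Use ∑_{k=1}^{n} k² = n(n+1)(2n+1)/6, then subtract the first 62 terms.
∑_{k=1}^{104} k² = 104×105×209/6 = 380380
∑_{k=1}^{62} k² = 62×63×125/6 = 81375
∑_{k=63}^{104} k² = 380380 - 81375 = 299005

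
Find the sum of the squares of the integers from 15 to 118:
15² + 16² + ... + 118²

Use ∑_{k=1}^{n} k² = n(n+1)(2n+1)/6, then subtract the first 14 terms.
∑_{k=1}^{118} k² = 118×119×237/6 = 554659
∑_{k=1}^{14} k² = 14×15×29/6 = 1015
∑_{k=15}^{118} k² = 554659 - 1015 = 553644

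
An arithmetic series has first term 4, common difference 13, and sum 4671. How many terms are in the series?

Using S = n/2 × [2a + (n-1)d]
4671 = n/2 × [2(4) + (n-1)(13)]
4671 = n/2 × [8 + 13n - 13]
9342 = n × [-5 + 13n]
13n² + (-5)n - 9342 = 0
Discriminant: Δ = (-5)² - 4(13)(-9342) = 25 + 485784 = 485809
√Δ = 697
n = [-(-5) + √Δ] / (2·13) = (5 + 697) / 26 = 702 / 26 = 27
(The negative root is discarded since n must be a positive integer.)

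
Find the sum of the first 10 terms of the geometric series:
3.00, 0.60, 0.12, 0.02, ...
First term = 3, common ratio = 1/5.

Sₙ = a(1 - rⁿ) / (1 - r)
S_10 = 3(1 - (1/5)^10) / (1 - (1/5))
S_10 = 3(1 - (1/9765625)) / (4/5)
S_10 = 7324218/1953125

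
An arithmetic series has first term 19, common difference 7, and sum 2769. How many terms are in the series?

Using S = n/2 × [2a + (n-1)d]
2769 = n/2 × [2(19) + (n-1)(7)]
2769 = n/2 × [38 + 7n - 7]
5538 = n × [31 + 7n]
7n² + (31)n - 5538 = 0
Discriminant: Δ = (31)² - 4(7)(-5538) = 961 + 155064 = 156025
√Δ = 395
n = [-(31) + √Δ] / (2·7) = (-31 + 395) / 14 = 364 / 14 = 26
(The negative root is discarded since n must be a positive integer.)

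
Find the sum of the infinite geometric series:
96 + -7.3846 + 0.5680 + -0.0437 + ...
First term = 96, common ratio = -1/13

For |r| < 1, S = a / (1 - r)
S = 96 / (1 - (-1/13))
S = 96 / (14/13)
S = 624/7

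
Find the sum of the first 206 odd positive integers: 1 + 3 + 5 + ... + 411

Sum of first n odd numbers = n²
= 206²
= 42436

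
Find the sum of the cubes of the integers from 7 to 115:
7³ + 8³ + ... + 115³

Use ∑_{k=1}^{n} k³ = [n(n+1)/2]², then subtract the first 6 terms.
∑_{k=1}^{115} k³ = [115×116/2]² = 6670² = 44488900
∑_{k=1}^{6} k³ = [6×7/2]² = 21² = 441
∑_{k=7}^{115} k³ = 44488900 - 441 = 44488459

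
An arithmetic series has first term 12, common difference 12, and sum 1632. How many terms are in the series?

Using S = n/2 × [2a + (n-1)d]
1632 = n/2 × [2(12) + (n-1)(12)]
1632 = n/2 × [24 + 12n - 12]
3264 = n × [12 + 12n]
12n² + (12)n - 3264 = 0
Discriminant: Δ = (12)² - 4(12)(-3264) = 144 + 156672 = 156816
√Δ = 396
n = [-(12) + √Δ] / (2·12) = (-12 + 396) / 24 = 384 / 24 = 16
(The negative root is discarded since n must be a positive integer.)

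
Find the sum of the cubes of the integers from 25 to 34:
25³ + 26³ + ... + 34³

Use ∑_{k=1}^{n} k³ = [n(n+1)/2]², then subtract the first 24 terms.
∑_{k=1}^{34} k³ = [34×35/2]² = 595² = 354025
∑_{k=1}^{24} k³ = [24×25/2]² = 300² = 90000
∑_{k=25}^{34} k³ = 354025 - 90000 = 264025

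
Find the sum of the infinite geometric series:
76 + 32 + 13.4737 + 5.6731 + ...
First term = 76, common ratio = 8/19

For |r| < 1, S = a / (1 - r)
S = 76 / (1 - (8/19))
S = 76 / (11/19)
S = 1444/11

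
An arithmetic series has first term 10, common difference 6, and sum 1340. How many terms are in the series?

Using S = n/2 × [2a + (n-1)d]
1340 = n/2 × [2(10) + (n-1)(6)]
1340 = n/2 × [20 + 6n - 6]
2680 = n × [14 + 6n]
6n² + (14)n - 2680 = 0
Discriminant: Δ = (14)² - 4(6)(-2680) = 196 + 64320 = 64516
√Δ = 254
n = [-(14) + √Δ] / (2·6) = (-14 + 254) / 12 = 240 / 12 = 20
(The negative root is discarded since n must be a positive integer.)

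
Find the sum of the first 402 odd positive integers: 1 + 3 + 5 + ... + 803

Sum of first n odd numbers = n²
= 402²
= 161604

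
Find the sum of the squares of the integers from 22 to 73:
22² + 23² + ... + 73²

Use ∑_{k=1}^{n} k² = n(n+1)(2n+1)/6, then subtract the first 21 terms.
∑_{k=1}^{73} k² = 73×74×147/6 = 132349
∑_{k=1}^{21} k² = 21×22×43/6 = 3311
∑_{k=22}^{73} k² = 132349 - 3311 = 129038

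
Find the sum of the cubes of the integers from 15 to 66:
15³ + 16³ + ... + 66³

Use ∑_{k=1}^{n} k³ = [n(n+1)/2]², then subtract the first 14 terms.
∑_{k=1}^{66} k³ = [66×67/2]² = 2211² = 4888521
∑_{k=1}^{14} k³ = [14×15/2]² = 105² = 11025
∑_{k=15}^{66} k³ = 4888521 - 11025 = 4877496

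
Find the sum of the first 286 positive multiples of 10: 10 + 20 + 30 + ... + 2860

Factor out 10: = 10(1 + 2 + ... + 286) = 10 × n(n+1)/2
= 10 × 286×287/2
= 10 × 41041
= 410410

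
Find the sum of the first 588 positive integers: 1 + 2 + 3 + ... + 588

Formula: ∑k = n(n+1)/2
= 588×589/2
= 346332/2
= 173166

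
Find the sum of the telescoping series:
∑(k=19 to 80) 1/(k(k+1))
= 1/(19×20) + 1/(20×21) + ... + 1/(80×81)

Partial fractions: 1/(k(k+1)) = 1/k - 1/(k+1)
The series telescopes:
= (1/19 - 1/20) + (1/20 - 1/21) + ... + (1/80 - 1/81)
= 1/19 - 1/81
= 62/1539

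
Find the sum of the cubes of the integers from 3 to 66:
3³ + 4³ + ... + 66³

Use ∑_{k=1}^{n} k³ = [n(n+1)/2]², then subtract the first 2 terms.
∑_{k=1}^{66} k³ = [66×67/2]² = 2211² = 4888521
∑_{k=1}^{2} k³ = [2×3/2]² = 3² = 9
∑_{k=3}^{66} k³ = 4888521 - 9 = 4888512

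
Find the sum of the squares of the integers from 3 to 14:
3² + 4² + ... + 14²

Use ∑_{k=1}^{n} k² = n(n+1)(2n+1)/6, then subtract the first 2 terms.
∑_{k=1}^{14} k² = 14×15×29/6 = 1015
∑_{k=1}^{2} k² = 2×3×5/6 = 5
∑_{k=3}^{14} k² = 1015 - 5 = 1010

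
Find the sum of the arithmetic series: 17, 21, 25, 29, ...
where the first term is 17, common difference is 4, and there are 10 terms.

Sₙ = n/2 × (first + last)
Last term = a + (n-1)d = 17 + (10-1)×4 = 53
S_10 = 10/2 × (17 + 53)
S_10 = 10/2 × 70 = 350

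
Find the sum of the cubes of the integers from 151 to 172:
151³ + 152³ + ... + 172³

Use ∑_{k=1}^{n} k³ = [n(n+1)/2]², then subtract the first 150 terms.
∑_{k=1}^{172} k³ = [172×173/2]² = 14878² = 221354884
∑_{k=1}^{150} k³ = [150×151/2]² = 11325² = 128255625
∑_{k=151}^{172} k³ = 221354884 - 128255625 = 93099259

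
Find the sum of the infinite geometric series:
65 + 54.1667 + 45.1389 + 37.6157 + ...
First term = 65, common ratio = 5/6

For |r| < 1, S = a / (1 - r)
S = 65 / (1 - (5/6))
S = 65 / (1/6)
S = 390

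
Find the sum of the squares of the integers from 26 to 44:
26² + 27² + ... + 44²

Use ∑_{k=1}^{n} k² = n(n+1)(2n+1)/6, then subtract the first 25 terms.
∑_{k=1}^{44} k² = 44×45×89/6 = 29370
∑_{k=1}^{25} k² = 25×26×51/6 = 5525
∑_{k=26}^{44} k² = 29370 - 5525 = 23845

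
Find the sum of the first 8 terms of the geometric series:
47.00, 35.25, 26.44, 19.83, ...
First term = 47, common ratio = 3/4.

Sₙ = a(1 - rⁿ) / (1 - r)
S_8 = 47(1 - (3/4)^8) / (1 - (3/4))
S_8 = 47(1 - (6561/65536)) / (1/4)
S_8 = 2771825/16384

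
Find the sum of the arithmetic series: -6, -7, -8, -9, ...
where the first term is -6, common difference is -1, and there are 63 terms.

Sₙ = n/2 × (first + last)
Last term = a + (n-1)d = -6 + (63-1)×(-1) = -68
S_63 = 63/2 × (-6 + (-68))
S_63 = 63/2 × (-74) = -2331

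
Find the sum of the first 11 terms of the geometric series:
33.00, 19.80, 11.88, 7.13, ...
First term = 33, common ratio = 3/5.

Sₙ = a(1 - rⁿ) / (1 - r)
S_11 = 33(1 - (3/5)^11) / (1 - (3/5))
S_11 = 33(1 - (177147/48828125)) / (2/5)
S_11 = 802741137/9765625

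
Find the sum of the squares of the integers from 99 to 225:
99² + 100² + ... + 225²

Use ∑_{k=1}^{n} k² = n(n+1)(2n+1)/6, then subtract the first 98 terms.
∑_{k=1}^{225} k² = 225×226×451/6 = 3822225
∑_{k=1}^{98} k² = 98×99×197/6 = 318549
∑_{k=99}^{225} k² = 3822225 - 318549 = 3503676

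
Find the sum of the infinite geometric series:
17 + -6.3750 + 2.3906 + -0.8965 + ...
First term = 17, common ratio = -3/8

For |r| < 1, S = a / (1 - r)
S = 17 / (1 - (-3/8))
S = 17 / (11/8)
S = 136/11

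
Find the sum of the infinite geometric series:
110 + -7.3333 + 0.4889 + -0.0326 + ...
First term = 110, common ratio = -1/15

For |r| < 1, S = a / (1 - r)
S = 110 / (1 - (-1/15))
S = 110 / (16/15)
S = 825/8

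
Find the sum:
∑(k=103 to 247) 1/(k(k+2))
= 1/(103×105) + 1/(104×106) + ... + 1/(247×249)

Partial fractions: 1/(k(k+2)) = (1/2)[1/k - 1/(k+2)]
Telescoping leaves the first two and last two terms:
= (1/2)[1/103 + 1/104 - 1/248 - 1/249]
= 466175/82685928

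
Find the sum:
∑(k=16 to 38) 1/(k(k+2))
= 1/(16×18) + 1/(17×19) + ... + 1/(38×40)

Partial fractions: 1/(k(k+2)) = (1/2)[1/k - 1/(k+2)]
Telescoping leaves the first two and last two terms:
= (1/2)[1/16 + 1/17 - 1/39 - 1/40]
= 3749/106080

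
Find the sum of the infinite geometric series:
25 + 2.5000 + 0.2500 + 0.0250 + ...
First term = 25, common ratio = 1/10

For |r| < 1, S = a / (1 - r)
S = 25 / (1 - (1/10))
S = 25 / (9/10)
S = 250/9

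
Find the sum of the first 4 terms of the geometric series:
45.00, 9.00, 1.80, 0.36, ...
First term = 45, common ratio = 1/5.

Sₙ = a(1 - rⁿ) / (1 - r)
S_4 = 45(1 - (1/5)^4) / (1 - (1/5))
S_4 = 45(1 - (1/625)) / (4/5)
S_4 = 1404/25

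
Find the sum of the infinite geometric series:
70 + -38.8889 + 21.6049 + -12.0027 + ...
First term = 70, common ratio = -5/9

For |r| < 1, S = a / (1 - r)
S = 70 / (1 - (-5/9))
S = 70 / (14/9)
S = 45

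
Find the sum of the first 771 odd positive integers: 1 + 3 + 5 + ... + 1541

Sum of first n odd numbers = n²
= 771²
= 594441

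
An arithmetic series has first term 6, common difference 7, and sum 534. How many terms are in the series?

Using S = n/2 × [2a + (n-1)d]
534 = n/2 × [2(6) + (n-1)(7)]
534 = n/2 × [12 + 7n - 7]
1068 = n × [5 + 7n]
7n² + (5)n - 1068 = 0
Discriminant: Δ = (5)² - 4(7)(-1068) = 25 + 29904 = 29929
√Δ = 173
n = [-(5) + √Δ] / (2·7) = (-5 + 173) / 14 = 168 / 14 = 12
(The negative root is discarded since n must be a positive integer.)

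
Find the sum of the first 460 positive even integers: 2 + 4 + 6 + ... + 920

Sum of first n even numbers = n(n+1)
= 460×461
= 212060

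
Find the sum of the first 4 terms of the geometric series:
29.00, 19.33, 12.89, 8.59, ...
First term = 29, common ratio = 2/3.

Sₙ = a(1 - rⁿ) / (1 - r)
S_4 = 29(1 - (2/3)^4) / (1 - (2/3))
S_4 = 29(1 - (16/81)) / (1/3)
S_4 = 1885/27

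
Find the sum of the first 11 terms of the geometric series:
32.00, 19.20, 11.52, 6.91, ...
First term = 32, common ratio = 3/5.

Sₙ = a(1 - rⁿ) / (1 - r)
S_11 = 32(1 - (3/5)^11) / (1 - (3/5))
S_11 = 32(1 - (177147/48828125)) / (2/5)
S_11 = 778415648/9765625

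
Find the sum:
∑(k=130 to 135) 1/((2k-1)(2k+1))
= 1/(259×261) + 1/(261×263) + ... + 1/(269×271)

Partial fractions: 1/((2k-1)(2k+1)) = (1/2)[1/(2k-1) - 1/(2k+1)]
The series telescopes:
= (1/2)[1/259 - 1/271]
= 6/70189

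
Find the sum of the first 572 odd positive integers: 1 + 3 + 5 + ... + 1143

Sum of first n odd numbers = n²
= 572²
= 327184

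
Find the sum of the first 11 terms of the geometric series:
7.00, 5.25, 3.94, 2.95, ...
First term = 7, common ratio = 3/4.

Sₙ = a(1 - rⁿ) / (1 - r)
S_11 = 7(1 - (3/4)^11) / (1 - (3/4))
S_11 = 7(1 - (177147/4194304)) / (1/4)
S_11 = 28120099/1048576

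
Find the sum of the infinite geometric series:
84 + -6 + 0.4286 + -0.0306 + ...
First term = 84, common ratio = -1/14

For |r| < 1, S = a / (1 - r)
S = 84 / (1 - (-1/14))
S = 84 / (15/14)
S = 392/5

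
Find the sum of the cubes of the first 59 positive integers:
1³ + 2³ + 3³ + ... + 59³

Formula: ∑k³ = [n(n+1)/2]²
= [59×60/2]²
= 1770²
= 3132900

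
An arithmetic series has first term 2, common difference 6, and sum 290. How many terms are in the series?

Using S = n/2 × [2a + (n-1)d]
290 = n/2 × [2(2) + (n-1)(6)]
290 = n/2 × [4 + 6n - 6]
580 = n × [-2 + 6n]
6n² + (-2)n - 580 = 0
Discriminant: Δ = (-2)² - 4(6)(-580) = 4 + 13920 = 13924
√Δ = 118
n = [-(-2) + √Δ] / (2·6) = (2 + 118) / 12 = 120 / 12 = 10
(The negative root is discarded since n must be a positive integer.)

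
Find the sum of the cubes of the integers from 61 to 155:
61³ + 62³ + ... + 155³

Use ∑_{k=1}^{n} k³ = [n(n+1)/2]², then subtract the first 60 terms.
∑_{k=1}^{155} k³ = [155×156/2]² = 12090² = 146168100
∑_{k=1}^{60} k³ = [60×61/2]² = 1830² = 3348900
∑_{k=61}^{155} k³ = 146168100 - 3348900 = 142819200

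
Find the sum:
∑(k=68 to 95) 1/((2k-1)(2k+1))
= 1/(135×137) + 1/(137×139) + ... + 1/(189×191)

Partial fractions: 1/((2k-1)(2k+1)) = (1/2)[1/(2k-1) - 1/(2k+1)]
The series telescopes:
= (1/2)[1/135 - 1/191]
= 28/25785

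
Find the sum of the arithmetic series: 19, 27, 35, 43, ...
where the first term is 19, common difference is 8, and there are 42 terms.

Sₙ = n/2 × (first + last)
Last term = a + (n-1)d = 19 + (42-1)×8 = 347
S_42 = 42/2 × (19 + 347)
S_42 = 42/2 × 366 = 7686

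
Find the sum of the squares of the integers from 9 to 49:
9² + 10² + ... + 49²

Use ∑_{k=1}^{n} k² = n(n+1)(2n+1)/6, then subtract the first 8 terms.
∑_{k=1}^{49} k² = 49×50×99/6 = 40425
∑_{k=1}^{8} k² = 8×9×17/6 = 204
∑_{k=9}^{49} k² = 40425 - 204 = 40221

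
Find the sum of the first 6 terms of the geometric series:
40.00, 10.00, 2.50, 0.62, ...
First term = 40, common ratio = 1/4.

Sₙ = a(1 - rⁿ) / (1 - r)
S_6 = 40(1 - (1/4)^6) / (1 - (1/4))
S_6 = 40(1 - (1/4096)) / (3/4)
S_6 = 6825/128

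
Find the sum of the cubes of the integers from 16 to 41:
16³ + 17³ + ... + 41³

Use ∑_{k=1}^{n} k³ = [n(n+1)/2]², then subtract the first 15 terms.
∑_{k=1}^{41} k³ = [41×42/2]² = 861² = 741321
∑_{k=1}^{15} k³ = [15×16/2]² = 120² = 14400
∑_{k=16}^{41} k³ = 741321 - 14400 = 726921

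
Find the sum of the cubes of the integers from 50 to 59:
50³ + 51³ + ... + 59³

Use ∑_{k=1}^{n} k³ = [n(n+1)/2]², then subtract the first 49 terms.
∑_{k=1}^{59} k³ = [59×60/2]² = 1770² = 3132900
∑_{k=1}^{49} k³ = [49×50/2]² = 1225² = 1500625
∑_{k=50}^{59} k³ = 3132900 - 1500625 = 1632275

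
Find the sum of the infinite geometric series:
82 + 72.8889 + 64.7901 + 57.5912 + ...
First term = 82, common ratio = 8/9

For |r| < 1, S = a / (1 - r)
S = 82 / (1 - (8/9))
S = 82 / (1/9)
S = 738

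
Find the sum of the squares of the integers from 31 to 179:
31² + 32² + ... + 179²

Use ∑_{k=1}^{n} k² = n(n+1)(2n+1)/6, then subtract the first 30 terms.
∑_{k=1}^{179} k² = 179×180×359/6 = 1927830
∑_{k=1}^{30} k² = 30×31×61/6 = 9455
∑_{k=31}^{179} k² = 1927830 - 9455 = 1918375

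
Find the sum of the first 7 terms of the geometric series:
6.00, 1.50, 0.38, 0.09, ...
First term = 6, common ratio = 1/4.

Sₙ = a(1 - rⁿ) / (1 - r)
S_7 = 6(1 - (1/4)^7) / (1 - (1/4))
S_7 = 6(1 - (1/16384)) / (3/4)
S_7 = 16383/2048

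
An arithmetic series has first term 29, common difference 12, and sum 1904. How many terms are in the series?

Using S = n/2 × [2a + (n-1)d]
1904 = n/2 × [2(29) + (n-1)(12)]
1904 = n/2 × [58 + 12n - 12]
3808 = n × [46 + 12n]
12n² + (46)n - 3808 = 0
Discriminant: Δ = (46)² - 4(12)(-3808) = 2116 + 182784 = 184900
√Δ = 430
n = [-(46) + √Δ] / (2·12) = (-46 + 430) / 24 = 384 / 24 = 16
(The negative root is discarded since n must be a positive integer.)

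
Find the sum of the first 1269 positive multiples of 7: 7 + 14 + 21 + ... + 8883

Factor out 7: = 7(1 + 2 + ... + 1269) = 7 × n(n+1)/2
= 7 × 1269×1270/2
= 7 × 805815
= 5640705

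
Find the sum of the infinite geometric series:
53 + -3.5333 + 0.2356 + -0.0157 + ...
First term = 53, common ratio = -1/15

For |r| < 1, S = a / (1 - r)
S = 53 / (1 - (-1/15))
S = 53 / (16/15)
S = 795/16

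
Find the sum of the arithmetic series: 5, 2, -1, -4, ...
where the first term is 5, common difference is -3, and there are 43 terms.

Sₙ = n/2 × (first + last)
Last term = a + (n-1)d = 5 + (43-1)×(-3) = -121
S_43 = 43/2 × (5 + (-121))
S_43 = 43/2 × (-116) = -2494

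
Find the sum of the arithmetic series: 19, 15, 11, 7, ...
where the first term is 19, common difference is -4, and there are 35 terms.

Sₙ = n/2 × (first + last)
Last term = a + (n-1)d = 19 + (35-1)×(-4) = -117
S_35 = 35/2 × (19 + (-117))
S_35 = 35/2 × (-98) = -1715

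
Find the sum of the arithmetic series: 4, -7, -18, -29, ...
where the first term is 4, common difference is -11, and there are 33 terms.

Sₙ = n/2 × (first + last)
Last term = a + (n-1)d = 4 + (33-1)×(-11) = -348
S_33 = 33/2 × (4 + (-348))
S_33 = 33/2 × (-344) = -5676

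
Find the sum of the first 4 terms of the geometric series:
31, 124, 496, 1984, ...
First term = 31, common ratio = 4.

Sₙ = a(1 - rⁿ) / (1 - r)
S_4 = 31(1 - 4^4) / (1 - 4)
S_4 = 31(1 - 256) / (-3)
S_4 = 2635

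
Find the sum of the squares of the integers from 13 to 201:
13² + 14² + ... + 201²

Use ∑_{k=1}^{n} k² = n(n+1)(2n+1)/6, then subtract the first 12 terms.
∑_{k=1}^{201} k² = 201×202×403/6 = 2727101
∑_{k=1}^{12} k² = 12×13×25/6 = 650
∑_{k=13}^{201} k² = 2727101 - 650 = 2726451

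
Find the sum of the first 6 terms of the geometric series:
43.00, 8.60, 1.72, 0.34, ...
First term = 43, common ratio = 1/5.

Sₙ = a(1 - rⁿ) / (1 - r)
S_6 = 43(1 - (1/5)^6) / (1 - (1/5))
S_6 = 43(1 - (1/15625)) / (4/5)
S_6 = 167958/3125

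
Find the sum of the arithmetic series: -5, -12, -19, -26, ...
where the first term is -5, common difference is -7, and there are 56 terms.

Sₙ = n/2 × (first + last)
Last term = a + (n-1)d = -5 + (56-1)×(-7) = -390
S_56 = 56/2 × (-5 + (-390))
S_56 = 56/2 × (-395) = -11060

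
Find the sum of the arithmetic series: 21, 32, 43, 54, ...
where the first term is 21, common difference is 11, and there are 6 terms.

Sₙ = n/2 × (first + last)
Last term = a + (n-1)d = 21 + (6-1)×11 = 76
S_6 = 6/2 × (21 + 76)
S_6 = 6/2 × 97 = 291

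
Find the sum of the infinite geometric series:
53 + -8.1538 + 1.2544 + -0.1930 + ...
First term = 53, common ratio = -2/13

For |r| < 1, S = a / (1 - r)
S = 53 / (1 - (-2/13))
S = 53 / (15/13)
S = 689/15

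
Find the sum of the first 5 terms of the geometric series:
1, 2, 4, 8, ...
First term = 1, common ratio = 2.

Sₙ = a(1 - rⁿ) / (1 - r)
S_5 = 1(1 - 2^5) / (1 - 2)
S_5 = 1(1 - 32) / (-1)
S_5 = 31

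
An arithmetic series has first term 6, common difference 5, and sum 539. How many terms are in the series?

Using S = n/2 × [2a + (n-1)d]
539 = n/2 × [2(6) + (n-1)(5)]
539 = n/2 × [12 + 5n - 5]
1078 = n × [7 + 5n]
5n² + (7)n - 1078 = 0
Discriminant: Δ = (7)² - 4(5)(-1078) = 49 + 21560 = 21609
√Δ = 147
n = [-(7) + √Δ] / (2·5) = (-7 + 147) / 10 = 140 / 10 = 14
(The negative root is discarded since n must be a positive integer.)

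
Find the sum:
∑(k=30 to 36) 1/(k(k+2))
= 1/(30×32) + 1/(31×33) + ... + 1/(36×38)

Partial fractions: 1/(k(k+2)) = (1/2)[1/k - 1/(k+2)]
Telescoping leaves the first two and last two terms:
= (1/2)[1/30 + 1/31 - 1/37 - 1/38]
= 2002/326895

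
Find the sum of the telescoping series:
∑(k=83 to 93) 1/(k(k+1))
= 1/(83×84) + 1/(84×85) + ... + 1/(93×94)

Partial fractions: 1/(k(k+1)) = 1/k - 1/(k+1)
The series telescopes:
= (1/83 - 1/84) + (1/84 - 1/85) + ... + (1/93 - 1/94)
= 1/83 - 1/94
= 11/7802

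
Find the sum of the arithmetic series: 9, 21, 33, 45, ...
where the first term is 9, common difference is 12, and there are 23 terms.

Sₙ = n/2 × (first + last)
Last term = a + (n-1)d = 9 + (23-1)×12 = 273
S_23 = 23/2 × (9 + 273)
S_23 = 23/2 × 282 = 3243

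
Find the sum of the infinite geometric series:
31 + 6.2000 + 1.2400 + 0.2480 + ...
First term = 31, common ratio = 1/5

For |r| < 1, S = a / (1 - r)
S = 31 / (1 - (1/5))
S = 31 / (4/5)
S = 155/4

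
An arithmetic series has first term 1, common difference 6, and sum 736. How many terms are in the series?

Using S = n/2 × [2a + (n-1)d]
736 = n/2 × [2(1) + (n-1)(6)]
736 = n/2 × [2 + 6n - 6]
1472 = n × [-4 + 6n]
6n² + (-4)n - 1472 = 0
Discriminant: Δ = (-4)² - 4(6)(-1472) = 16 + 35328 = 35344
√Δ = 188
n = [-(-4) + √Δ] / (2·6) = (4 + 188) / 12 = 192 / 12 = 16
(The negative root is discarded since n must be a positive integer.)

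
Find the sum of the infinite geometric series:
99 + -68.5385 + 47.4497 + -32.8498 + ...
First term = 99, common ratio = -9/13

For |r| < 1, S = a / (1 - r)
S = 99 / (1 - (-9/13))
S = 99 / (22/13)
S = 117/2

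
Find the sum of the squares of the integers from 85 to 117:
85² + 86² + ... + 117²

Use ∑_{k=1}^{n} k² = n(n+1)(2n+1)/6, then subtract the first 84 terms.
∑_{k=1}^{117} k² = 117×118×235/6 = 540735
∑_{k=1}^{84} k² = 84×85×169/6 = 201110
∑_{k=85}^{117} k² = 540735 - 201110 = 339625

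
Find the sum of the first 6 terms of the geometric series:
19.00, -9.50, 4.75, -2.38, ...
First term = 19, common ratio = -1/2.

Sₙ = a(1 - rⁿ) / (1 - r)
S_6 = 19(1 - (-1/2)^6) / (1 - (-1/2))
S_6 = 19(1 - (1/64)) / (3/2)
S_6 = 399/32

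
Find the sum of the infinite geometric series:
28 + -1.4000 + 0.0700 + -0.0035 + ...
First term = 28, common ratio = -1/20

For |r| < 1, S = a / (1 - r)
S = 28 / (1 - (-1/20))
S = 28 / (21/20)
S = 80/3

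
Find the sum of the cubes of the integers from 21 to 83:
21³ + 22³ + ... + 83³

Use ∑_{k=1}^{n} k³ = [n(n+1)/2]², then subtract the first 20 terms.
∑_{k=1}^{83} k³ = [83×84/2]² = 3486² = 12152196
∑_{k=1}^{20} k³ = [20×21/2]² = 210² = 44100
∑_{k=21}^{83} k³ = 12152196 - 44100 = 12108096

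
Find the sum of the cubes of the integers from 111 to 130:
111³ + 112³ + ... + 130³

Use ∑_{k=1}^{n} k³ = [n(n+1)/2]², then subtract the first 110 terms.
∑_{k=1}^{130} k³ = [130×131/2]² = 8515² = 72505225
∑_{k=1}^{110} k³ = [110×111/2]² = 6105² = 37271025
∑_{k=111}^{130} k³ = 72505225 - 37271025 = 35234200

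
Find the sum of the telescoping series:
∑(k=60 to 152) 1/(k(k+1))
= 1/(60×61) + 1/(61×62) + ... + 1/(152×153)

Partial fractions: 1/(k(k+1)) = 1/k - 1/(k+1)
The series telescopes:
= (1/60 - 1/61) + (1/61 - 1/62) + ... + (1/152 - 1/153)
= 1/60 - 1/153
= 31/3060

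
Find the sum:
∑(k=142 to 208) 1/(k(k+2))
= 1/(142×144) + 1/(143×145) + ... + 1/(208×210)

Partial fractions: 1/(k(k+2)) = (1/2)[1/k - 1/(k+2)]
Telescoping leaves the first two and last two terms:
= (1/2)[1/142 + 1/143 - 1/209 - 1/210]
= 90919/40510470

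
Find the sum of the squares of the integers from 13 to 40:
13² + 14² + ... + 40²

Use ∑_{k=1}^{n} k² = n(n+1)(2n+1)/6, then subtract the first 12 terms.
∑_{k=1}^{40} k² = 40×41×81/6 = 22140
∑_{k=1}^{12} k² = 12×13×25/6 = 650
∑_{k=13}^{40} k² = 22140 - 650 = 21490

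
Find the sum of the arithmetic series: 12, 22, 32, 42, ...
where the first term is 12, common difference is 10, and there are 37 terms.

Sₙ = n/2 × (first + last)
Last term = a + (n-1)d = 12 + (37-1)×10 = 372
S_37 = 37/2 × (12 + 372)
S_37 = 37/2 × 384 = 7104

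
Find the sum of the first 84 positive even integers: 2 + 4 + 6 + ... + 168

Sum of first n even numbers = n(n+1)
= 84×85
= 7140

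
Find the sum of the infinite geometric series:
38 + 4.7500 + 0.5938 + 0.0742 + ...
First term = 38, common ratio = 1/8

For |r| < 1, S = a / (1 - r)
S = 38 / (1 - (1/8))
S = 38 / (7/8)
S = 304/7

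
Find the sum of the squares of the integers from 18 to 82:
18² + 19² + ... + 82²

Use ∑_{k=1}^{n} k² = n(n+1)(2n+1)/6, then subtract the first 17 terms.
∑_{k=1}^{82} k² = 82×83×165/6 = 187165
∑_{k=1}^{17} k² = 17×18×35/6 = 1785
∑_{k=18}^{82} k² = 187165 - 1785 = 185380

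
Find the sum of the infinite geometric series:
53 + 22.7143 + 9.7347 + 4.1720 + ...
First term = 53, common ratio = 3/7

For |r| < 1, S = a / (1 - r)
S = 53 / (1 - (3/7))
S = 53 / (4/7)
S = 371/4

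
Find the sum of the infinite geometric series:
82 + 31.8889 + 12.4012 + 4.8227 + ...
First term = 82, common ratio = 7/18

For |r| < 1, S = a / (1 - r)
S = 82 / (1 - (7/18))
S = 82 / (11/18)
S = 1476/11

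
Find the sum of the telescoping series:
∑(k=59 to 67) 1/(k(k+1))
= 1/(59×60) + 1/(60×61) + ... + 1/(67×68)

Partial fractions: 1/(k(k+1)) = 1/k - 1/(k+1)
The series telescopes:
= (1/59 - 1/60) + (1/60 - 1/61) + ... + (1/67 - 1/68)
= 1/59 - 1/68
= 9/4012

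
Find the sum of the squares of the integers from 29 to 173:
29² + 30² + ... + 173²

Use ∑_{k=1}^{n} k² = n(n+1)(2n+1)/6, then subtract the first 28 terms.
∑_{k=1}^{173} k² = 173×174×347/6 = 1740899
∑_{k=1}^{28} k² = 28×29×57/6 = 7714
∑_{k=29}^{173} k² = 1740899 - 7714 = 1733185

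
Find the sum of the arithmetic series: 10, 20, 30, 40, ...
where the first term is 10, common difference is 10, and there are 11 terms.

Sₙ = n/2 × (first + last)
Last term = a + (n-1)d = 10 + (11-1)×10 = 110
S_11 = 11/2 × (10 + 110)
S_11 = 11/2 × 120 = 660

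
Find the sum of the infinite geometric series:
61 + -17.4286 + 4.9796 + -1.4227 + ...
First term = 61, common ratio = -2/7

For |r| < 1, S = a / (1 - r)
S = 61 / (1 - (-2/7))
S = 61 / (9/7)
S = 427/9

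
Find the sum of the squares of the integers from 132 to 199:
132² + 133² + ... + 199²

Use ∑_{k=1}^{n} k² = n(n+1)(2n+1)/6, then subtract the first 131 terms.
∑_{k=1}^{199} k² = 199×200×399/6 = 2646700
∑_{k=1}^{131} k² = 131×132×263/6 = 757966
∑_{k=132}^{199} k² = 2646700 - 757966 = 1888734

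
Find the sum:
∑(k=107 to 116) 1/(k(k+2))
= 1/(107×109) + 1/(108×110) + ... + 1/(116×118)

Partial fractions: 1/(k(k+2)) = (1/2)[1/k - 1/(k+2)]
Telescoping leaves the first two and last two terms:
= (1/2)[1/107 + 1/108 - 1/117 - 1/118]
= 14035/17726904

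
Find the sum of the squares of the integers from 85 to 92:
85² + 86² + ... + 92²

Use ∑_{k=1}^{n} k² = n(n+1)(2n+1)/6, then subtract the first 84 terms.
∑_{k=1}^{92} k² = 92×93×185/6 = 263810
∑_{k=1}^{84} k² = 84×85×169/6 = 201110
∑_{k=85}^{92} k² = 263810 - 201110 = 62700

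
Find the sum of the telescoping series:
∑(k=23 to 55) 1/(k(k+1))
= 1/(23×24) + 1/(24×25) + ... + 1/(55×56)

Partial fractions: 1/(k(k+1)) = 1/k - 1/(k+1)
The series telescopes:
= (1/23 - 1/24) + (1/24 - 1/25) + ... + (1/55 - 1/56)
= 1/23 - 1/56
= 33/1288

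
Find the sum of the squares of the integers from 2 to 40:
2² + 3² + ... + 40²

Use ∑_{k=1}^{n} k² = n(n+1)(2n+1)/6, then subtract the first 1 terms.
∑_{k=1}^{40} k² = 40×41×81/6 = 22140
∑_{k=1}^{1} k² = 1×2×3/6 = 1
∑_{k=2}^{40} k² = 22140 - 1 = 22139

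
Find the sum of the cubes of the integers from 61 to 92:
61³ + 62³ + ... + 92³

Use ∑_{k=1}^{n} k³ = [n(n+1)/2]², then subtract the first 60 terms.
∑_{k=1}^{92} k³ = [92×93/2]² = 4278² = 18301284
∑_{k=1}^{60} k³ = [60×61/2]² = 1830² = 3348900
∑_{k=61}^{92} k³ = 18301284 - 3348900 = 14952384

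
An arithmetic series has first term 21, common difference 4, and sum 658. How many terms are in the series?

Using S = n/2 × [2a + (n-1)d]
658 = n/2 × [2(21) + (n-1)(4)]
658 = n/2 × [42 + 4n - 4]
1316 = n × [38 + 4n]
4n² + (38)n - 1316 = 0
Discriminant: Δ = (38)² - 4(4)(-1316) = 1444 + 21056 = 22500
√Δ = 150
n = [-(38) + √Δ] / (2·4) = (-38 + 150) / 8 = 112 / 8 = 14
(The negative root is discarded since n must be a positive integer.)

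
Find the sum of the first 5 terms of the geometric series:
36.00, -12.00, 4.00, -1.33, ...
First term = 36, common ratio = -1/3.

Sₙ = a(1 - rⁿ) / (1 - r)
S_5 = 36(1 - (-1/3)^5) / (1 - (-1/3))
S_5 = 36(1 - (-1/243)) / (4/3)
S_5 = 244/9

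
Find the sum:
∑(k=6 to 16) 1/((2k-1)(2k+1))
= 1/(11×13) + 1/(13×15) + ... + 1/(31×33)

Partial fractions: 1/((2k-1)(2k+1)) = (1/2)[1/(2k-1) - 1/(2k+1)]
The series telescopes:
= (1/2)[1/11 - 1/33]
= 1/33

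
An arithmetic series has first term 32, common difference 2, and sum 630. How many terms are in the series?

Using S = n/2 × [2a + (n-1)d]
630 = n/2 × [2(32) + (n-1)(2)]
630 = n/2 × [64 + 2n - 2]
1260 = n × [62 + 2n]
2n² + (62)n - 1260 = 0
Discriminant: Δ = (62)² - 4(2)(-1260) = 3844 + 10080 = 13924
√Δ = 118
n = [-(62) + √Δ] / (2·2) = (-62 + 118) / 4 = 56 / 4 = 14
(The negative root is discarded since n must be a positive integer.)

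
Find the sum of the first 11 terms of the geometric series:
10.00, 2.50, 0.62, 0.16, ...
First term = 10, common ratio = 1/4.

Sₙ = a(1 - rⁿ) / (1 - r)
S_11 = 10(1 - (1/4)^11) / (1 - (1/4))
S_11 = 10(1 - (1/4194304)) / (3/4)
S_11 = 6990505/524288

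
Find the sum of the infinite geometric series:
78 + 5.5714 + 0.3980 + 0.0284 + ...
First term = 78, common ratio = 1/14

For |r| < 1, S = a / (1 - r)
S = 78 / (1 - (1/14))
S = 78 / (13/14)
S = 84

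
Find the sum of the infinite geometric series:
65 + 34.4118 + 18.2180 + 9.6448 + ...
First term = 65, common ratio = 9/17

For |r| < 1, S = a / (1 - r)
S = 65 / (1 - (9/17))
S = 65 / (8/17)
S = 1105/8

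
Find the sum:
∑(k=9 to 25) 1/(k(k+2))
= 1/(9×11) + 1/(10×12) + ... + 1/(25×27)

Partial fractions: 1/(k(k+2)) = (1/2)[1/k - 1/(k+2)]
Telescoping leaves the first two and last two terms:
= (1/2)[1/9 + 1/10 - 1/26 - 1/27]
= 119/1755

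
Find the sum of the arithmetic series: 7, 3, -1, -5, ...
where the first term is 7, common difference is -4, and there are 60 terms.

Sₙ = n/2 × (first + last)
Last term = a + (n-1)d = 7 + (60-1)×(-4) = -229
S_60 = 60/2 × (7 + (-229))
S_60 = 60/2 × (-222) = -6660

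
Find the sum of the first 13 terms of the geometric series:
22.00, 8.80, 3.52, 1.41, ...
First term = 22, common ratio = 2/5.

Sₙ = a(1 - rⁿ) / (1 - r)
S_13 = 22(1 - (2/5)^13) / (1 - (2/5))
S_13 = 22(1 - (8192/1220703125)) / (3/5)
S_13 = 8951762842/244140625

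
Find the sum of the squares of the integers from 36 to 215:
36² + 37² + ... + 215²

Use ∑_{k=1}^{n} k² = n(n+1)(2n+1)/6, then subtract the first 35 terms.
∑_{k=1}^{215} k² = 215×216×431/6 = 3335940
∑_{k=1}^{35} k² = 35×36×71/6 = 14910
∑_{k=36}^{215} k² = 3335940 - 14910 = 3321030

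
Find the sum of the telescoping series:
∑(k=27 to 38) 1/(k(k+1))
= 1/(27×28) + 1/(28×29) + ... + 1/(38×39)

Partial fractions: 1/(k(k+1)) = 1/k - 1/(k+1)
The series telescopes:
= (1/27 - 1/28) + (1/28 - 1/29) + ... + (1/38 - 1/39)
= 1/27 - 1/39
= 4/351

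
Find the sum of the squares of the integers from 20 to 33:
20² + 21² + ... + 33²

Use ∑_{k=1}^{n} k² = n(n+1)(2n+1)/6, then subtract the first 19 terms.
∑_{k=1}^{33} k² = 33×34×67/6 = 12529
∑_{k=1}^{19} k² = 19×20×39/6 = 2470
∑_{k=20}^{33} k² = 12529 - 2470 = 10059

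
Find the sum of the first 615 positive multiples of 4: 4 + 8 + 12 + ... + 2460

Factor out 4: = 4(1 + 2 + ... + 615) = 4 × n(n+1)/2
= 4 × 615×616/2
= 4 × 189420
= 757680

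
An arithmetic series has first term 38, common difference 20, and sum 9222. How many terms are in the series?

Using S = n/2 × [2a + (n-1)d]
9222 = n/2 × [2(38) + (n-1)(20)]
9222 = n/2 × [76 + 20n - 20]
18444 = n × [56 + 20n]
20n² + (56)n - 18444 = 0
Discriminant: Δ = (56)² - 4(20)(-18444) = 3136 + 1475520 = 1478656
√Δ = 1216
n = [-(56) + √Δ] / (2·20) = (-56 + 1216) / 40 = 1160 / 40 = 29
(The negative root is discarded since n must be a positive integer.)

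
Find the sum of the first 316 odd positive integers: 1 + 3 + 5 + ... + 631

Sum of first n odd numbers = n²
= 316²
= 99856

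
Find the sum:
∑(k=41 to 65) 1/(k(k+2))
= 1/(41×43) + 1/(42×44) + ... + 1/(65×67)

Partial fractions: 1/(k(k+2)) = (1/2)[1/k - 1/(k+2)]
Telescoping leaves the first two and last two terms:
= (1/2)[1/41 + 1/42 - 1/66 - 1/67]
= 5750/634557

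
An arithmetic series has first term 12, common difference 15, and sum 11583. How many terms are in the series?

Using S = n/2 × [2a + (n-1)d]
11583 = n/2 × [2(12) + (n-1)(15)]
11583 = n/2 × [24 + 15n - 15]
23166 = n × [9 + 15n]
15n² + (9)n - 23166 = 0
Discriminant: Δ = (9)² - 4(15)(-23166) = 81 + 1389960 = 1390041
√Δ = 1179
n = [-(9) + √Δ] / (2·15) = (-9 + 1179) / 30 = 1170 / 30 = 39
(The negative root is discarded since n must be a positive integer.)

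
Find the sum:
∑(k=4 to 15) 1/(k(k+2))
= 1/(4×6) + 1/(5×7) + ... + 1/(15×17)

Partial fractions: 1/(k(k+2)) = (1/2)[1/k - 1/(k+2)]
Telescoping leaves the first two and last two terms:
= (1/2)[1/4 + 1/5 - 1/16 - 1/17]
= 447/2720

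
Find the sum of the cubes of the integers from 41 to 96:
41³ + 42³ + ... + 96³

Use ∑_{k=1}^{n} k³ = [n(n+1)/2]², then subtract the first 40 terms.
∑_{k=1}^{96} k³ = [96×97/2]² = 4656² = 21678336
∑_{k=1}^{40} k³ = [40×41/2]² = 820² = 672400
∑_{k=41}^{96} k³ = 21678336 - 672400 = 21005936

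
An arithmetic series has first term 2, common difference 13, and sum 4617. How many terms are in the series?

Using S = n/2 × [2a + (n-1)d]
4617 = n/2 × [2(2) + (n-1)(13)]
4617 = n/2 × [4 + 13n - 13]
9234 = n × [-9 + 13n]
13n² + (-9)n - 9234 = 0
Discriminant: Δ = (-9)² - 4(13)(-9234) = 81 + 480168 = 480249
√Δ = 693
n = [-(-9) + √Δ] / (2·13) = (9 + 693) / 26 = 702 / 26 = 27
(The negative root is discarded since n must be a positive integer.)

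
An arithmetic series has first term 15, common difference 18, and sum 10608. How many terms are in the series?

Using S = n/2 × [2a + (n-1)d]
10608 = n/2 × [2(15) + (n-1)(18)]
10608 = n/2 × [30 + 18n - 18]
21216 = n × [12 + 18n]
18n² + (12)n - 21216 = 0
Discriminant: Δ = (12)² - 4(18)(-21216) = 144 + 1527552 = 1527696
√Δ = 1236
n = [-(12) + √Δ] / (2·18) = (-12 + 1236) / 36 = 1224 / 36 = 34
(The negative root is discarded since n must be a positive integer.)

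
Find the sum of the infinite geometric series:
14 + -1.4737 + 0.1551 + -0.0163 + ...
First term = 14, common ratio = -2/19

For |r| < 1, S = a / (1 - r)
S = 14 / (1 - (-2/19))
S = 14 / (21/19)
S = 38/3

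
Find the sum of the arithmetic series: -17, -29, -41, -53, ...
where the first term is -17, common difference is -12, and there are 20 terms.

Sₙ = n/2 × (first + last)
Last term = a + (n-1)d = -17 + (20-1)×(-12) = -245
S_20 = 20/2 × (-17 + (-245))
S_20 = 20/2 × (-262) = -2620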